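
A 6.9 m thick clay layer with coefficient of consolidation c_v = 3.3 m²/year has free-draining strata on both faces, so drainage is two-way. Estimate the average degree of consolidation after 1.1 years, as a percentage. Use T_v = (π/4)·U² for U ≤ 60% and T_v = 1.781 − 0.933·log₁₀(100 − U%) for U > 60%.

Drainage path length: H_d = H/2 = 3.45 m (double drainage).
T_v = c_v·t/H_d² = 3.3×1.1/3.45² = 0.30498.
T_v = 0.30498 corresponds to the U > 60% branch:
U = 1 − 10^((1.781 − T_v)/0.933)/100 = 0.618

U ≈ 61.8 %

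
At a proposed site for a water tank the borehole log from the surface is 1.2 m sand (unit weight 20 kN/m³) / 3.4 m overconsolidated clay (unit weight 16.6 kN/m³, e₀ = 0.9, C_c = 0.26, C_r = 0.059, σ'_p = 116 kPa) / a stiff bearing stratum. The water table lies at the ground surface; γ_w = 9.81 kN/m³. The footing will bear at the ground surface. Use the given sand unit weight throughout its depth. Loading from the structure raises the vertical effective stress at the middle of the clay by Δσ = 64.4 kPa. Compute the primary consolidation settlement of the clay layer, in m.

Mid-depth of clay below the ground surface: z = 1.2 + 3.4/2 = 2.9 m.
Total vertical stress at mid-clay: σ_v = 20×1.2 + 16.6×1.7 = 52.22 kPa.
Pore pressure: u = 9.81×(2.9 − 0) = 28.449 kPa.
Initial effective stress: σ'_0 = σ_v − u = 52.22 − 28.449 = 23.771 kPa.
Final effective stress: σ'_f = 23.771 + 64.4 = 88.171 kPa.
σ'_f = 88.171 ≤ σ'_p = 116 kPa, so the clay remains overconsolidated and only the recompression index applies:
S_c = C_r·H/(1+e₀)·log₁₀(σ'_f/σ'_0) = 0.059×3.4/1.9×log₁₀(88.171/23.771)
    = 0.10558 × 0.56928 = 0.0601 m

S_c ≈ 0.0601 m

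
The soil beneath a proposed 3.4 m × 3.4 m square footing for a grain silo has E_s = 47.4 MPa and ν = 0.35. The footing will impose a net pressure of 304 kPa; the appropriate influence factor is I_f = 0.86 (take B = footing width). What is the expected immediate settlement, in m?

S_e ≈ 0.0165 m

Immediate (elastic) settlement: S_e = q·B·(1−ν²)/E_s · I_f.
E_s = 47.4 MPa = 47400 kPa.
S_e = 304 × 3.4 × (1 − 0.35²) / 47400 × 0.86
    = 304 × 3.4 × 0.8775 / 47400 × 0.86
    = 0.01646 m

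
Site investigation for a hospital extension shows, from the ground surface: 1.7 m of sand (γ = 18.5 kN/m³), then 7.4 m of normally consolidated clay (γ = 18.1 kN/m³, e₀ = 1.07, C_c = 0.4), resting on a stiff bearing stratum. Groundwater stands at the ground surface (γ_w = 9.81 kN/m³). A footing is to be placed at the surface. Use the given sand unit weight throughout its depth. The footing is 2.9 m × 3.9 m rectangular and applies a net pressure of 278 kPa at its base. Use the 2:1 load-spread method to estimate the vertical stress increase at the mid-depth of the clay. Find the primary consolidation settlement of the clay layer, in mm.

Mid-depth of clay below the ground surface: z = 1.7 + 7.4/2 = 5.4 m.
Total vertical stress at mid-clay: σ_v = 18.5×1.7 + 18.1×3.7 = 98.42 kPa.
Pore pressure: u = 9.81×(5.4 − 0) = 52.974 kPa.
Initial effective stress: σ'_0 = σ_v − u = 98.42 − 52.974 = 45.446 kPa.
Stress increase at mid-clay by the 2:1 spreading method:
Δσ = qBL/((B+z)(L+z)) = 278×2.9×3.9/((2.9+5.4)(3.9+5.4)) = 40.733 kPa
Final effective stress: σ'_f = σ'_0 + Δσ = 45.446 + 40.733 = 86.179 kPa.
Normally consolidated clay, so the full stress increment lies on the virgin compression line:
S_c = C_c·H/(1+e₀)·log₁₀(σ'_f/σ'_0) = 0.4×7.4/(1+1.07)×log₁₀(86.179/45.446)
    = 1.43 × 0.27791 = 0.3974 m

S_c ≈ 397 mm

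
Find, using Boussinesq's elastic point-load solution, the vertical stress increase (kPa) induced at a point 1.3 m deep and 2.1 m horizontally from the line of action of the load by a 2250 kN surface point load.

Δσ_z ≈ 25.7 kPa

Boussinesq vertical stress below a point load on an elastic half-space:
Δσ_z = 3P/(2πz²) · [1 + (r/z)²]^(−5/2)
r/z = 2.1/1.3 = 1.6154; [1+(r/z)²]^(−5/2) = 0.040401.
Δσ_z = 3×2250/(2π×1.3²) × 0.040401 = 635.68 × 0.040401 = 25.68 kPa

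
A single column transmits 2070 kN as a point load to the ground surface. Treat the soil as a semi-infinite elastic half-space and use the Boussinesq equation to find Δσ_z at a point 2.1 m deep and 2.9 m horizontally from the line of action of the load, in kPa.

Δσ_z ≈ 15.6 kPa

Boussinesq vertical stress below a point load on an elastic half-space:
Δσ_z = 3P/(2πz²) · [1 + (r/z)²]^(−5/2)
r/z = 2.9/2.1 = 1.381; [1+(r/z)²]^(−5/2) = 0.069403.
Δσ_z = 3×2070/(2π×2.1²) × 0.069403 = 224.12 × 0.069403 = 15.55 kPa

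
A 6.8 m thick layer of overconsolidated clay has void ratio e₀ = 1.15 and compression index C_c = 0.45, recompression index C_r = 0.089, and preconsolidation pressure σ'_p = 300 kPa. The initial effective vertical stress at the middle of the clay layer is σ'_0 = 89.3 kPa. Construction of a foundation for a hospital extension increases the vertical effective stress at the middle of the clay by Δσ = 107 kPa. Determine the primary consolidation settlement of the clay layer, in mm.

Final effective stress: σ'_f = 89.3 + 107 = 196.3 kPa.
σ'_f = 196.3 ≤ σ'_p = 300 kPa, so the clay remains overconsolidated and only the recompression index applies:
S_c = C_r·H/(1+e₀)·log₁₀(σ'_f/σ'_0) = 0.089×6.8/2.15×log₁₀(196.3/89.3)
    = 0.28149 × 0.34207 = 0.09629 m

S_c ≈ 96.3 mm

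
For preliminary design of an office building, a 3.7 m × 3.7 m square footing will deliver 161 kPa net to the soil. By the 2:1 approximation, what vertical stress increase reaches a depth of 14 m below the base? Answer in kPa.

Δσ_z ≈ 7.04 kPa

By the 2:1 method the load spreads at 1 horizontal : 2 vertical, so at depth z the loaded area has grown by z in each plan dimension:
Δσ = qBL/((B+z)(L+z)) = 161×3.7×3.7/((3.7+14)(3.7+14)) = 7.0353 kPa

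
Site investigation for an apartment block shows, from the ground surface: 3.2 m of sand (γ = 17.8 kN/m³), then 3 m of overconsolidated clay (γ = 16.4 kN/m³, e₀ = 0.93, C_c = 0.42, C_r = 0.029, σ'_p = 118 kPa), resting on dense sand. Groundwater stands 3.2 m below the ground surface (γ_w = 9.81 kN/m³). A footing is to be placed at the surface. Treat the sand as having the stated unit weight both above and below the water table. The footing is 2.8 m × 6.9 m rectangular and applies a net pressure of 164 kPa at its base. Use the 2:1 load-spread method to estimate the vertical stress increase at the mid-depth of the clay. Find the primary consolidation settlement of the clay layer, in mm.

Mid-depth of clay below the ground surface: z = 3.2 + 3/2 = 4.7 m.
Total vertical stress at mid-clay: σ_v = 17.8×3.2 + 16.4×1.5 = 81.56 kPa.
Pore pressure: u = 9.81×(4.7 − 3.2) = 14.715 kPa.
Initial effective stress: σ'_0 = σ_v − u = 81.56 − 14.715 = 66.845 kPa.
Stress increase at mid-clay by the 2:1 spreading method:
Δσ = qBL/((B+z)(L+z)) = 164×2.8×6.9/((2.8+4.7)(6.9+4.7)) = 36.419 kPa
Final effective stress: σ'_f = 66.845 + 36.419 = 103.26 kPa.
σ'_f = 103.26 ≤ σ'_p = 118 kPa, so the clay remains overconsolidated and only the recompression index applies:
S_c = C_r·H/(1+e₀)·log₁₀(σ'_f/σ'_0) = 0.029×3/1.93×log₁₀(103.26/66.845)
    = 0.045078 × 0.18886 = 0.008513 m

S_c ≈ 8.51 mm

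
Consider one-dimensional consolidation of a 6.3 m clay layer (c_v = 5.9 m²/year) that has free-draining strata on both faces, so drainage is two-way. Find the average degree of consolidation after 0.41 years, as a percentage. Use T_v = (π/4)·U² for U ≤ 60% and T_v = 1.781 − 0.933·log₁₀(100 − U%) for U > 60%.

Drainage path length: H_d = H/2 = 3.15 m (double drainage).
T_v = c_v·t/H_d² = 5.9×0.41/3.15² = 0.24379.
T_v = 0.24379 corresponds to the U ≤ 60% branch:
U = √(4T_v/π) = 0.5571

U ≈ 55.7 %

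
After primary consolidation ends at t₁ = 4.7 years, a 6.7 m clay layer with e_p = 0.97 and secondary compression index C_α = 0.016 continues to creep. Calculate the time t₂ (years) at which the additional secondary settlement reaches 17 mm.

t₂ ≈ 9.65 years

S_s = C_α·H/(1+e_p)·log₁₀(t₂/t₁) ⇒ log₁₀(t₂/t₁) = S_s·(1+e_p)/(C_α·H).
log₁₀(t₂/t₁) = 0.017 × (1+0.97) / (0.016×6.7) = 0.3124
t₂ = t₁ × 10^0.3124 = 4.7 × 2.053 = 9.649 years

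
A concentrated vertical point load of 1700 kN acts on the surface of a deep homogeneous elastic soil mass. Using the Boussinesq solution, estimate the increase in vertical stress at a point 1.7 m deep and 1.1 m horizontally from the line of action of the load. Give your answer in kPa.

Boussinesq vertical stress below a point load on an elastic half-space:
Δσ_z = 3P/(2πz²) · [1 + (r/z)²]^(−5/2)
r/z = 1.1/1.7 = 0.64706; [1+(r/z)²]^(−5/2) = 0.41714.
Δσ_z = 3×1700/(2π×1.7²) × 0.41714 = 280.86 × 0.41714 = 117.2 kPa

Δσ_z ≈ 117 kPa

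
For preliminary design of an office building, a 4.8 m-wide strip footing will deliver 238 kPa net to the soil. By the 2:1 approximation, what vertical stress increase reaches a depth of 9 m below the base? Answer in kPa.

Δσ_z ≈ 82.8 kPa

By the 2:1 method the load spreads at 1 horizontal : 2 vertical, so at depth z the loaded area has grown by z in each plan dimension:
Δσ = qB/(B+z) = 238×4.8/(4.8+9) = 82.783 kPa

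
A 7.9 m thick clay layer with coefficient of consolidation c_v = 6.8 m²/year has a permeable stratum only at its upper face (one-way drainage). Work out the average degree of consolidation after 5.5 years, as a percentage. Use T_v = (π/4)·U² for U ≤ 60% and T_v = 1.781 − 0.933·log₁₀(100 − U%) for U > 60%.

Drainage path length: H_d = H = 7.9 m (single drainage).
T_v = c_v·t/H_d² = 6.8×5.5/7.9² = 0.59926.
T_v = 0.59926 corresponds to the U > 60% branch:
U = 1 − 10^((1.781 − T_v)/0.933)/100 = 0.8152

U ≈ 81.5 %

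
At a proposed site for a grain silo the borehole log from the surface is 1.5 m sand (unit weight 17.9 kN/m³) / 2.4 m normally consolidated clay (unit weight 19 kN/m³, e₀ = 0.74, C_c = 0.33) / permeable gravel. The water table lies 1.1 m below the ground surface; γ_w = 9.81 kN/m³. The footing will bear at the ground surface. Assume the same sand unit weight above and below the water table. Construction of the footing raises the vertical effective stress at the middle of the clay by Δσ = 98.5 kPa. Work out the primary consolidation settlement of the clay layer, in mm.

S_c ≈ 269 mm

Mid-depth of clay below the ground surface: z = 1.5 + 2.4/2 = 2.7 m.
Total vertical stress at mid-clay: σ_v = 17.9×1.5 + 19×1.2 = 49.65 kPa.
Pore pressure: u = 9.81×(2.7 − 1.1) = 15.696 kPa.
Initial effective stress: σ'_0 = σ_v − u = 49.65 − 15.696 = 33.954 kPa.
Final effective stress: σ'_f = σ'_0 + Δσ = 33.954 + 98.5 = 132.45 kPa.
Normally consolidated clay, so the full stress increment lies on the virgin compression line:
S_c = C_c·H/(1+e₀)·log₁₀(σ'_f/σ'_0) = 0.33×2.4/(1+0.74)×log₁₀(132.45/33.954)
    = 0.45517 × 0.59116 = 0.2691 m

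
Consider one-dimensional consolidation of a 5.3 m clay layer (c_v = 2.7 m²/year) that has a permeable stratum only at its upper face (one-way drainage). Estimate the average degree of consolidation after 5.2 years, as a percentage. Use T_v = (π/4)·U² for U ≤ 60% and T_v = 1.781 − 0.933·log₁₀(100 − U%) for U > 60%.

U ≈ 76.4 %

Drainage path length: H_d = H = 5.3 m (single drainage).
T_v = c_v·t/H_d² = 2.7×5.2/5.3² = 0.49982.
T_v = 0.49982 corresponds to the U > 60% branch:
U = 1 − 10^((1.781 − T_v)/0.933)/100 = 0.7639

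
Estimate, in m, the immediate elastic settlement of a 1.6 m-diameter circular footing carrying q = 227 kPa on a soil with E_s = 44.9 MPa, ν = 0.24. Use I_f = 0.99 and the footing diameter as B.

S_e ≈ 0.00755 m

Immediate (elastic) settlement: S_e = q·B·(1−ν²)/E_s · I_f.
E_s = 44.9 MPa = 44900 kPa.
S_e = 227 × 1.6 × (1 − 0.24²) / 44900 × 0.99
    = 227 × 1.6 × 0.9424 / 44900 × 0.99
    = 0.007547 m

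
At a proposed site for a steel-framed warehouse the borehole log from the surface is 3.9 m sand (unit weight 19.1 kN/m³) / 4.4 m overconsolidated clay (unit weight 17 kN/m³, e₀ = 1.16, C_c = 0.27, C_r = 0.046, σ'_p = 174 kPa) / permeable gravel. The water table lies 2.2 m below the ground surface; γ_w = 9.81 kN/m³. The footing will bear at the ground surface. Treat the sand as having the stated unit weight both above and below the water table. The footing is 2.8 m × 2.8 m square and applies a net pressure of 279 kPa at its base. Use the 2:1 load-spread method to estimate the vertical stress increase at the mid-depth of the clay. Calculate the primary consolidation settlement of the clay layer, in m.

Mid-depth of clay below the ground surface: z = 3.9 + 4.4/2 = 6.1 m.
Total vertical stress at mid-clay: σ_v = 19.1×3.9 + 17×2.2 = 111.89 kPa.
Pore pressure: u = 9.81×(6.1 − 2.2) = 38.259 kPa.
Initial effective stress: σ'_0 = σ_v − u = 111.89 − 38.259 = 73.631 kPa.
Stress increase at mid-clay by the 2:1 spreading method:
Δσ = qBL/((B+z)(L+z)) = 279×2.8×2.8/((2.8+6.1)(2.8+6.1)) = 27.615 kPa
Final effective stress: σ'_f = 73.631 + 27.615 = 101.25 kPa.
σ'_f = 101.25 ≤ σ'_p = 174 kPa, so the clay remains overconsolidated and only the recompression index applies:
S_c = C_r·H/(1+e₀)·log₁₀(σ'_f/σ'_0) = 0.046×4.4/2.16×log₁₀(101.25/73.631)
    = 0.093702 × 0.13833 = 0.01296 m

S_c ≈ 0.013 m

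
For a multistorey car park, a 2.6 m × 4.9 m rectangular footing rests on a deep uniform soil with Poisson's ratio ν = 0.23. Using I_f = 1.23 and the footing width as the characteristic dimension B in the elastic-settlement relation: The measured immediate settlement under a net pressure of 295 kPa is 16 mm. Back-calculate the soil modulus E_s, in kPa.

E_s ≈ 55800 kPa

S_e = q·B·(1−ν²)/E_s · I_f  ⇒  E_s = q·B·(1−ν²)·I_f / S_e.
E_s = 295 × 2.6 × 0.9471 × 1.23 / 0.016 = 55840 kPa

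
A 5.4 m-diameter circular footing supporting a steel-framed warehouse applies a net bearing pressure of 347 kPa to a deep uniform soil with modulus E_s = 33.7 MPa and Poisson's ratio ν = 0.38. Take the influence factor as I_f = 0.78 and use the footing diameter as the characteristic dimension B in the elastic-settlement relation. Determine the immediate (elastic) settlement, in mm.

Immediate (elastic) settlement: S_e = q·B·(1−ν²)/E_s · I_f.
E_s = 33.7 MPa = 33700 kPa.
S_e = 347 × 5.4 × (1 − 0.38²) / 33700 × 0.78
    = 347 × 5.4 × 0.8556 / 33700 × 0.78
    = 0.03711 m = 37.11 mm

S_e ≈ 37.1 mm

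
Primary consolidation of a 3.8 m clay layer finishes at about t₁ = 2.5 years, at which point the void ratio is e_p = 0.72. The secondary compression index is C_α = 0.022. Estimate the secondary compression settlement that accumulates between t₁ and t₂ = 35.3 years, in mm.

S_s ≈ 55.9 mm

Secondary compression: S_s = C_α·H/(1+e_p)·log₁₀(t₂/t₁)
S_s = 0.022×3.8/(1+0.72)×log₁₀(35.3/2.5)
    = 0.0486 × 1.15 = 0.05589 m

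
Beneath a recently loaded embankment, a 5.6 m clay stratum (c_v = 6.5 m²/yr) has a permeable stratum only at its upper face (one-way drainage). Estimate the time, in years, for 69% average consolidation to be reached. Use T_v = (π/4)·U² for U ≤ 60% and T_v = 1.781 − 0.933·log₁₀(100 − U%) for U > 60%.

t ≈ 1.88 years

Drainage path length: H_d = H = 5.6 m (single drainage).
U > 60%: T_v = 1.781 − 0.933·log₁₀(100 − 69) = 0.38956.
t = T_v·H_d²/c_v = 0.38956×5.6²/6.5 = 1.879 years.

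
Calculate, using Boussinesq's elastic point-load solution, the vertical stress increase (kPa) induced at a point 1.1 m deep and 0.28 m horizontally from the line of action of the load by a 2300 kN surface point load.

Boussinesq vertical stress below a point load on an elastic half-space:
Δσ_z = 3P/(2πz²) · [1 + (r/z)²]^(−5/2)
r/z = 0.28/1.1 = 0.25455; [1+(r/z)²]^(−5/2) = 0.85475.
Δσ_z = 3×2300/(2π×1.1²) × 0.85475 = 907.58 × 0.85475 = 775.8 kPa

Δσ_z ≈ 776 kPa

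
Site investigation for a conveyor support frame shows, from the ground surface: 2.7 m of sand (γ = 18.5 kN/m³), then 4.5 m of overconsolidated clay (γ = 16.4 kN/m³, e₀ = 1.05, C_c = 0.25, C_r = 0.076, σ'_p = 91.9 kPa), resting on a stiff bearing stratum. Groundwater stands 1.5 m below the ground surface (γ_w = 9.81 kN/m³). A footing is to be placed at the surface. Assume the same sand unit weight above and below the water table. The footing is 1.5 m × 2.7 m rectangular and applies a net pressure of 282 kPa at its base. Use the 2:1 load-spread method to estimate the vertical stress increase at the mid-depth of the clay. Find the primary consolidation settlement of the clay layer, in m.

S_c ≈ 0.0263 m

Mid-depth of clay below the ground surface: z = 2.7 + 4.5/2 = 4.95 m.
Total vertical stress at mid-clay: σ_v = 18.5×2.7 + 16.4×2.25 = 86.85 kPa.
Pore pressure: u = 9.81×(4.95 − 1.5) = 33.845 kPa.
Initial effective stress: σ'_0 = σ_v − u = 86.85 − 33.845 = 53.005 kPa.
Stress increase at mid-clay by the 2:1 spreading method:
Δσ = qBL/((B+z)(L+z)) = 282×1.5×2.7/((1.5+4.95)(2.7+4.95)) = 23.146 kPa
Final effective stress: σ'_f = 53.005 + 23.146 = 76.151 kPa.
σ'_f = 76.151 ≤ σ'_p = 91.9 kPa, so the clay remains overconsolidated and only the recompression index applies:
S_c = C_r·H/(1+e₀)·log₁₀(σ'_f/σ'_0) = 0.076×4.5/2.05×log₁₀(76.151/53.005)
    = 0.16683 × 0.15736 = 0.02625 m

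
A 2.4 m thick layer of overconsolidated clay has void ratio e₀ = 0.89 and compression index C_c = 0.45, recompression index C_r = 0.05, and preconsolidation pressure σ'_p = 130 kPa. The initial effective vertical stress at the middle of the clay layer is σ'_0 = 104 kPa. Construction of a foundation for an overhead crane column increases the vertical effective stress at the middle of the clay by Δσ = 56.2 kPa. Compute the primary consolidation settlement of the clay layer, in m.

S_c ≈ 0.058 m

Final effective stress: σ'_f = 104 + 56.2 = 160.2 kPa.
σ'_f = 160.2 > σ'_p = 130 kPa, so the stress path crosses the preconsolidation pressure — recompression up to σ'_p, then virgin compression beyond:
S_c = H/(1+e₀)·[C_r·log₁₀(σ'_p/σ'_0) + C_c·log₁₀(σ'_f/σ'_p)]
    = 2.4/1.89 × [0.05×log₁₀(130/104) + 0.45×log₁₀(160.2/130)]
    = 1.2698 × [0.0048455 + 0.040824] = 0.05799 m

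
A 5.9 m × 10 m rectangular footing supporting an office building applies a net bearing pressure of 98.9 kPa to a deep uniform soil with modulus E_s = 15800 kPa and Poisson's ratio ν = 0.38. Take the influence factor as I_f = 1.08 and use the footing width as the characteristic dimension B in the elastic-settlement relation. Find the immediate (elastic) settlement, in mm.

S_e ≈ 34.1 mm

Immediate (elastic) settlement: S_e = q·B·(1−ν²)/E_s · I_f.
S_e = 98.9 × 5.9 × (1 − 0.38²) / 15800 × 1.08
    = 98.9 × 5.9 × 0.8556 / 15800 × 1.08
    = 0.03413 m = 34.13 mm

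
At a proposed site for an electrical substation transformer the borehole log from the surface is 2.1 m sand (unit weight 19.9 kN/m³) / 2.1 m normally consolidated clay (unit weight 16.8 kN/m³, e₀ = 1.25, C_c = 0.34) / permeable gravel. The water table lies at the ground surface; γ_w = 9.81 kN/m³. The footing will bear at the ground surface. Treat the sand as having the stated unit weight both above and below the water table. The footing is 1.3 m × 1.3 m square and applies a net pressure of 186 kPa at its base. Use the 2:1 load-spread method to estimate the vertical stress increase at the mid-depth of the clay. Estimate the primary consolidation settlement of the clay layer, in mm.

S_c ≈ 61 mm

Mid-depth of clay below the ground surface: z = 2.1 + 2.1/2 = 3.15 m.
Total vertical stress at mid-clay: σ_v = 19.9×2.1 + 16.8×1.05 = 59.43 kPa.
Pore pressure: u = 9.81×(3.15 − 0) = 30.902 kPa.
Initial effective stress: σ'_0 = σ_v − u = 59.43 − 30.902 = 28.528 kPa.
Stress increase at mid-clay by the 2:1 spreading method:
Δσ = qBL/((B+z)(L+z)) = 186×1.3×1.3/((1.3+3.15)(1.3+3.15)) = 15.874 kPa
Final effective stress: σ'_f = σ'_0 + Δσ = 28.528 + 15.874 = 44.402 kPa.
Normally consolidated clay, so the full stress increment lies on the virgin compression line:
S_c = C_c·H/(1+e₀)·log₁₀(σ'_f/σ'_0) = 0.34×2.1/(1+1.25)×log₁₀(44.402/28.528)
    = 0.31733 × 0.19213 = 0.06097 m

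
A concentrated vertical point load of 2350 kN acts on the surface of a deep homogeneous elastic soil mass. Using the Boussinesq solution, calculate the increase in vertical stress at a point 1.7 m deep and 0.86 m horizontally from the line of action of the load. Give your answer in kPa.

Δσ_z ≈ 220 kPa

Boussinesq vertical stress below a point load on an elastic half-space:
Δσ_z = 3P/(2πz²) · [1 + (r/z)²]^(−5/2)
r/z = 0.86/1.7 = 0.50588; [1+(r/z)²]^(−5/2) = 0.56571.
Δσ_z = 3×2350/(2π×1.7²) × 0.56571 = 388.25 × 0.56571 = 219.6 kPa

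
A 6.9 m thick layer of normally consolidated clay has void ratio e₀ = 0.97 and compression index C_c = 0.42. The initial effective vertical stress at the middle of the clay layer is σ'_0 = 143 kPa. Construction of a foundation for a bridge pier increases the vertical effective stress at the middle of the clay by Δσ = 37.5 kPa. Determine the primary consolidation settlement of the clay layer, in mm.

S_c ≈ 149 mm

Final effective stress: σ'_f = σ'_0 + Δσ = 143 + 37.5 = 180.5 kPa.
Normally consolidated clay, so the full stress increment lies on the virgin compression line:
S_c = C_c·H/(1+e₀)·log₁₀(σ'_f/σ'_0) = 0.42×6.9/(1+0.97)×log₁₀(180.5/143)
    = 1.4711 × 0.10114 = 0.1488 m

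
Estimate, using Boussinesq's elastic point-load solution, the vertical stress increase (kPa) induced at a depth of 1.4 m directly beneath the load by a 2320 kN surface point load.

Δσ_z ≈ 565 kPa

Boussinesq vertical stress below a point load on an elastic half-space:
Δσ_z = 3P/(2πz²) · [1 + (r/z)²]^(−5/2)
r/z = 0/1.4 = 0; [1+(r/z)²]^(−5/2) = 1.
Δσ_z = 3×2320/(2π×1.4²) × 1 = 565.16 × 1 = 565.2 kPa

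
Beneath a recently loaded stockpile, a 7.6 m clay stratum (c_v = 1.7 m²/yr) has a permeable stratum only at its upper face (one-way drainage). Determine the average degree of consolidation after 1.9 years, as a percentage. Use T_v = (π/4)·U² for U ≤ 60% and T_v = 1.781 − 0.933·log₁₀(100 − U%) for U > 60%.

Drainage path length: H_d = H = 7.6 m (single drainage).
T_v = c_v·t/H_d² = 1.7×1.9/7.6² = 0.055921.
T_v = 0.055921 corresponds to the U ≤ 60% branch:
U = √(4T_v/π) = 0.2668

U ≈ 26.7 %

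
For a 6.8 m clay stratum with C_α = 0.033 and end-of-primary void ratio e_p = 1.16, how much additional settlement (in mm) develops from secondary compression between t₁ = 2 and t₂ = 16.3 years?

S_s ≈ 94.7 mm

Secondary compression: S_s = C_α·H/(1+e_p)·log₁₀(t₂/t₁)
S_s = 0.033×6.8/(1+1.16)×log₁₀(16.3/2)
    = 0.1039 × 0.9112 = 0.09466 m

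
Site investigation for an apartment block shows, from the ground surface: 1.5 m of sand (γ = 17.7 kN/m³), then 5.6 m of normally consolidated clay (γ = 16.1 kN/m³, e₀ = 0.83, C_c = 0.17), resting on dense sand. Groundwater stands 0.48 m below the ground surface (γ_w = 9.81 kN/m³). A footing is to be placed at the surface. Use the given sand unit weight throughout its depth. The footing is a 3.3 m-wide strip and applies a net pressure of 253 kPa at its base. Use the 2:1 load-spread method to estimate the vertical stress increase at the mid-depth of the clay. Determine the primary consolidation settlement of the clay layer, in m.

S_c ≈ 0.325 m

Mid-depth of clay below the ground surface: z = 1.5 + 5.6/2 = 4.3 m.
Total vertical stress at mid-clay: σ_v = 17.7×1.5 + 16.1×2.8 = 71.63 kPa.
Pore pressure: u = 9.81×(4.3 − 0.48) = 37.474 kPa.
Initial effective stress: σ'_0 = σ_v − u = 71.63 − 37.474 = 34.156 kPa.
Stress increase at mid-clay by the 2:1 spreading method:
Δσ = qB/(B+z) = 253×3.3/(3.3+4.3) = 109.86 kPa
Final effective stress: σ'_f = σ'_0 + Δσ = 34.156 + 109.86 = 144.02 kPa.
Normally consolidated clay, so the full stress increment lies on the virgin compression line:
S_c = C_c·H/(1+e₀)·log₁₀(σ'_f/σ'_0) = 0.17×5.6/(1+0.83)×log₁₀(144.02/34.156)
    = 0.52022 × 0.62496 = 0.3251 m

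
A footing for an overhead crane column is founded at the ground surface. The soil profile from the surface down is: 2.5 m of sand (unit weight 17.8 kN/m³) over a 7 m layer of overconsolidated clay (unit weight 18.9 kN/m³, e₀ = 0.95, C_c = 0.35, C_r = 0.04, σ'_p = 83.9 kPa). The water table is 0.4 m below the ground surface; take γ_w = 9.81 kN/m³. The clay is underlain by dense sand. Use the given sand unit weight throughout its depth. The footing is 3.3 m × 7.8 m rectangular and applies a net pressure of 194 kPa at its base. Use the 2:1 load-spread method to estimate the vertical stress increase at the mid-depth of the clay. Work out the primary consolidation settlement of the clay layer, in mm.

Mid-depth of clay below the ground surface: z = 2.5 + 7/2 = 6 m.
Total vertical stress at mid-clay: σ_v = 17.8×2.5 + 18.9×3.5 = 110.65 kPa.
Pore pressure: u = 9.81×(6 − 0.4) = 54.936 kPa.
Initial effective stress: σ'_0 = σ_v − u = 110.65 − 54.936 = 55.714 kPa.
Stress increase at mid-clay by the 2:1 spreading method:
Δσ = qBL/((B+z)(L+z)) = 194×3.3×7.8/((3.3+6)(7.8+6)) = 38.909 kPa
Final effective stress: σ'_f = 55.714 + 38.909 = 94.623 kPa.
σ'_f = 94.623 > σ'_p = 83.9 kPa, so the stress path crosses the preconsolidation pressure — recompression up to σ'_p, then virgin compression beyond:
S_c = H/(1+e₀)·[C_r·log₁₀(σ'_p/σ'_0) + C_c·log₁₀(σ'_f/σ'_p)]
    = 7/1.95 × [0.04×log₁₀(83.9/55.714) + 0.35×log₁₀(94.623/83.9)]
    = 3.5897 × [0.0071119 + 0.018282] = 0.09116 m

S_c ≈ 91.2 mm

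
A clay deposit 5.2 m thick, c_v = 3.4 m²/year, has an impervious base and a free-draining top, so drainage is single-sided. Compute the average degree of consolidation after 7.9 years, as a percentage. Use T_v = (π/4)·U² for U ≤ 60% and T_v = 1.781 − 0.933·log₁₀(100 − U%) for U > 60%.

Drainage path length: H_d = H = 5.2 m (single drainage).
T_v = c_v·t/H_d² = 3.4×7.9/5.2² = 0.99334.
T_v = 0.99334 corresponds to the U > 60% branch:
U = 1 − 10^((1.781 − T_v)/0.933)/100 = 0.9301

U ≈ 93 %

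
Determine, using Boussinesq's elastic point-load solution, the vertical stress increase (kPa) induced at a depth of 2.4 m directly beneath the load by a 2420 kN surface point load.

Boussinesq vertical stress below a point load on an elastic half-space:
Δσ_z = 3P/(2πz²) · [1 + (r/z)²]^(−5/2)
r/z = 0/2.4 = 0; [1+(r/z)²]^(−5/2) = 1.
Δσ_z = 3×2420/(2π×2.4²) × 1 = 200.6 × 1 = 200.6 kPa

Δσ_z ≈ 201 kPa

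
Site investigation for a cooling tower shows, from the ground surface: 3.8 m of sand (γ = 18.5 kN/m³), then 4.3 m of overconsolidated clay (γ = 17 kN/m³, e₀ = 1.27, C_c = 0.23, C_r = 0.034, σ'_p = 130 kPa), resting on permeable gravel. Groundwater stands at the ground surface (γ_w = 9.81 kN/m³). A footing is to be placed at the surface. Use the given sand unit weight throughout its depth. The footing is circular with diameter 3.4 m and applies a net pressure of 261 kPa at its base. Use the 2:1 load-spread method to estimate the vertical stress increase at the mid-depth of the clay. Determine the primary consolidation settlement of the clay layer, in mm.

Mid-depth of clay below the ground surface: z = 3.8 + 4.3/2 = 5.95 m.
Total vertical stress at mid-clay: σ_v = 18.5×3.8 + 17×2.15 = 106.85 kPa.
Pore pressure: u = 9.81×(5.95 − 0) = 58.37 kPa.
Initial effective stress: σ'_0 = σ_v − u = 106.85 − 58.37 = 48.48 kPa.
Stress increase at mid-clay by the 2:1 spreading method:
Δσ ≈ qD²/(D+z)² = 261×3.4²/(3.4+5.95)² = 34.512 kPa
Final effective stress: σ'_f = 48.48 + 34.512 = 82.992 kPa.
σ'_f = 82.992 ≤ σ'_p = 130 kPa, so the clay remains overconsolidated and only the recompression index applies:
S_c = C_r·H/(1+e₀)·log₁₀(σ'_f/σ'_0) = 0.034×4.3/2.27×log₁₀(82.992/48.48)
    = 0.064406 × 0.23347 = 0.01504 m

S_c ≈ 15 mm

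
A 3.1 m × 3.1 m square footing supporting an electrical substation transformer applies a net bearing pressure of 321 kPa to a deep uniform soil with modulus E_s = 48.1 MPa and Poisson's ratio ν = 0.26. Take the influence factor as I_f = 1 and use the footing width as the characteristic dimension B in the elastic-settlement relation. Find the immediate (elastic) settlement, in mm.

Immediate (elastic) settlement: S_e = q·B·(1−ν²)/E_s · I_f.
E_s = 48.1 MPa = 48100 kPa.
S_e = 321 × 3.1 × (1 − 0.26²) / 48100 × 1
    = 321 × 3.1 × 0.9324 / 48100 × 1
    = 0.01929 m = 19.29 mm

S_e ≈ 19.3 mm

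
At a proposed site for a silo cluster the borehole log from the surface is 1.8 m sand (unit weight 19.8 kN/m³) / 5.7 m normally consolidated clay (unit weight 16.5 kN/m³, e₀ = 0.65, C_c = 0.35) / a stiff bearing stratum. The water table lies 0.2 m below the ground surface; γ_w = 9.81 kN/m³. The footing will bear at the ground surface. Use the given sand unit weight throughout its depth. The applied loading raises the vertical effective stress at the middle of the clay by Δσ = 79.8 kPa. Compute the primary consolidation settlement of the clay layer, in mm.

Mid-depth of clay below the ground surface: z = 1.8 + 5.7/2 = 4.65 m.
Total vertical stress at mid-clay: σ_v = 19.8×1.8 + 16.5×2.85 = 82.665 kPa.
Pore pressure: u = 9.81×(4.65 − 0.2) = 43.655 kPa.
Initial effective stress: σ'_0 = σ_v − u = 82.665 − 43.655 = 39.01 kPa.
Final effective stress: σ'_f = σ'_0 + Δσ = 39.01 + 79.8 = 118.81 kPa.
Normally consolidated clay, so the full stress increment lies on the virgin compression line:
S_c = C_c·H/(1+e₀)·log₁₀(σ'_f/σ'_0) = 0.35×5.7/(1+0.65)×log₁₀(118.81/39.01)
    = 1.2091 × 0.48368 = 0.5848 m

S_c ≈ 585 mm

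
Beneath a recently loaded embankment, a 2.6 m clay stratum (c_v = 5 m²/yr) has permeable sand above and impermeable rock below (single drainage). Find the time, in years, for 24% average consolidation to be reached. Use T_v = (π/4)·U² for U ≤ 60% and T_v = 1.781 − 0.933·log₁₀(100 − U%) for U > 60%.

t ≈ 0.0612 years

Drainage path length: H_d = H = 2.6 m (single drainage).
U ≤ 60%: T_v = (π/4)·U² = (π/4)×0.24² = 0.045239.
t = T_v·H_d²/c_v = 0.045239×2.6²/5 = 0.06116 years.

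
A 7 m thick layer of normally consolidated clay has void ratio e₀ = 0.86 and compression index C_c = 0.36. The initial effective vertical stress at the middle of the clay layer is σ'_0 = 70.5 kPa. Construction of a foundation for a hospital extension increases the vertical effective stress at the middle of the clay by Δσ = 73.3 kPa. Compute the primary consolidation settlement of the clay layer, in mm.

Final effective stress: σ'_f = σ'_0 + Δσ = 70.5 + 73.3 = 143.8 kPa.
Normally consolidated clay, so the full stress increment lies on the virgin compression line:
S_c = C_c·H/(1+e₀)·log₁₀(σ'_f/σ'_0) = 0.36×7/(1+0.86)×log₁₀(143.8/70.5)
    = 1.3548 × 0.30957 = 0.4194 m

S_c ≈ 419 mm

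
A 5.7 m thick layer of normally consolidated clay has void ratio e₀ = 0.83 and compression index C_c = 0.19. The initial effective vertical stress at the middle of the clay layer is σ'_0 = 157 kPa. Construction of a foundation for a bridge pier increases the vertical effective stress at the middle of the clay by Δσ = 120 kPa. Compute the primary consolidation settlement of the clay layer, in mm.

Final effective stress: σ'_f = σ'_0 + Δσ = 157 + 120 = 277 kPa.
Normally consolidated clay, so the full stress increment lies on the virgin compression line:
S_c = C_c·H/(1+e₀)·log₁₀(σ'_f/σ'_0) = 0.19×5.7/(1+0.83)×log₁₀(277/157)
    = 0.5918 × 0.24658 = 0.1459 m

S_c ≈ 146 mm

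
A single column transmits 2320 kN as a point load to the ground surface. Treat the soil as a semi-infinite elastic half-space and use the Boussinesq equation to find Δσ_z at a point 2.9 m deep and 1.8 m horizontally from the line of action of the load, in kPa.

Boussinesq vertical stress below a point load on an elastic half-space:
Δσ_z = 3P/(2πz²) · [1 + (r/z)²]^(−5/2)
r/z = 1.8/2.9 = 0.62069; [1+(r/z)²]^(−5/2) = 0.44277.
Δσ_z = 3×2320/(2π×2.9²) × 0.44277 = 131.71 × 0.44277 = 58.32 kPa

Δσ_z ≈ 58.3 kPa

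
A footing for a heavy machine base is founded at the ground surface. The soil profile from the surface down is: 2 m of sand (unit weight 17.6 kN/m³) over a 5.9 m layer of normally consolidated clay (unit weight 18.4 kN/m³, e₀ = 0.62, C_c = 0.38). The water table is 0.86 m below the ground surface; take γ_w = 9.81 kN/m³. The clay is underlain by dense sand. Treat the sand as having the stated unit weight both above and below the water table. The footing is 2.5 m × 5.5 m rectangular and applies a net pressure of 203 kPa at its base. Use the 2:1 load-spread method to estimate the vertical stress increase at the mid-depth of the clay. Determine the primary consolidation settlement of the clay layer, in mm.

S_c ≈ 328 mm

Mid-depth of clay below the ground surface: z = 2 + 5.9/2 = 4.95 m.
Total vertical stress at mid-clay: σ_v = 17.6×2 + 18.4×2.95 = 89.48 kPa.
Pore pressure: u = 9.81×(4.95 − 0.86) = 40.123 kPa.
Initial effective stress: σ'_0 = σ_v − u = 89.48 − 40.123 = 49.357 kPa.
Stress increase at mid-clay by the 2:1 spreading method:
Δσ = qBL/((B+z)(L+z)) = 203×2.5×5.5/((2.5+4.95)(5.5+4.95)) = 35.853 kPa
Final effective stress: σ'_f = σ'_0 + Δσ = 49.357 + 35.853 = 85.21 kPa.
Normally consolidated clay, so the full stress increment lies on the virgin compression line:
S_c = C_c·H/(1+e₀)·log₁₀(σ'_f/σ'_0) = 0.38×5.9/(1+0.62)×log₁₀(85.21/49.357)
    = 1.384 × 0.23714 = 0.3282 m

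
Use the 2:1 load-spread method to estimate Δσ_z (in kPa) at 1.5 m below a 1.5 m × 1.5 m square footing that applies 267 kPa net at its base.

Δσ_z ≈ 66.8 kPa

By the 2:1 method the load spreads at 1 horizontal : 2 vertical, so at depth z the loaded area has grown by z in each plan dimension:
Δσ = qBL/((B+z)(L+z)) = 267×1.5×1.5/((1.5+1.5)(1.5+1.5)) = 66.75 kPa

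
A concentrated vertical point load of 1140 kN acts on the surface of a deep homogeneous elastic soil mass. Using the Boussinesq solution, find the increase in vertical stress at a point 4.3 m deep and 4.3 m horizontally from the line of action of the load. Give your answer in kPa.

Δσ_z ≈ 5.2 kPa

Boussinesq vertical stress below a point load on an elastic half-space:
Δσ_z = 3P/(2πz²) · [1 + (r/z)²]^(−5/2)
r/z = 4.3/4.3 = 1; [1+(r/z)²]^(−5/2) = 0.17678.
Δσ_z = 3×1140/(2π×4.3²) × 0.17678 = 29.438 × 0.17678 = 5.204 kPa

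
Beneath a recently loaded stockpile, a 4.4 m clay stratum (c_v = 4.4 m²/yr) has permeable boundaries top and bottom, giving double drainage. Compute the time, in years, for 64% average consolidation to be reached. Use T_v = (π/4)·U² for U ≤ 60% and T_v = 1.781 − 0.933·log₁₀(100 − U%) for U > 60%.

Drainage path length: H_d = H/2 = 2.2 m (double drainage).
U > 60%: T_v = 1.781 − 0.933·log₁₀(100 − 64) = 0.32897.
t = T_v·H_d²/c_v = 0.32897×2.2²/4.4 = 0.3619 years.

t ≈ 0.362 years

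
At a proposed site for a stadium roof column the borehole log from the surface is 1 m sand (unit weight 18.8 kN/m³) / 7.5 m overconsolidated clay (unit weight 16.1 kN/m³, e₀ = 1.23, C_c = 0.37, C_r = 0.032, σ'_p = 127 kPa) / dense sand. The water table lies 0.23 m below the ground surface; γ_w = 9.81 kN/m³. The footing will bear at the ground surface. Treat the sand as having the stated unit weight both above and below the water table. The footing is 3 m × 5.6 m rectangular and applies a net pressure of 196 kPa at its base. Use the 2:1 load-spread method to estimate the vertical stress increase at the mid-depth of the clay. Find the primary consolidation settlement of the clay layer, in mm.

Mid-depth of clay below the ground surface: z = 1 + 7.5/2 = 4.75 m.
Total vertical stress at mid-clay: σ_v = 18.8×1 + 16.1×3.75 = 79.175 kPa.
Pore pressure: u = 9.81×(4.75 − 0.23) = 44.341 kPa.
Initial effective stress: σ'_0 = σ_v − u = 79.175 − 44.341 = 34.834 kPa.
Stress increase at mid-clay by the 2:1 spreading method:
Δσ = qBL/((B+z)(L+z)) = 196×3×5.6/((3+4.75)(5.6+4.75)) = 41.051 kPa
Final effective stress: σ'_f = 34.834 + 41.051 = 75.885 kPa.
σ'_f = 75.885 ≤ σ'_p = 127 kPa, so the clay remains overconsolidated and only the recompression index applies:
S_c = C_r·H/(1+e₀)·log₁₀(σ'_f/σ'_0) = 0.032×7.5/2.23×log₁₀(75.885/34.834)
    = 0.10762 × 0.33815 = 0.03639 m

S_c ≈ 36.4 mm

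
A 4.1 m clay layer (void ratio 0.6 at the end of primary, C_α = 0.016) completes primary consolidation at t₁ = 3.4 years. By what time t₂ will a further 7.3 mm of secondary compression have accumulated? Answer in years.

S_s = C_α·H/(1+e_p)·log₁₀(t₂/t₁) ⇒ log₁₀(t₂/t₁) = S_s·(1+e_p)/(C_α·H).
log₁₀(t₂/t₁) = 0.0073 × (1+0.6) / (0.016×4.1) = 0.178
t₂ = t₁ × 10^0.178 = 3.4 × 1.507 = 5.123 years

t₂ ≈ 5.12 years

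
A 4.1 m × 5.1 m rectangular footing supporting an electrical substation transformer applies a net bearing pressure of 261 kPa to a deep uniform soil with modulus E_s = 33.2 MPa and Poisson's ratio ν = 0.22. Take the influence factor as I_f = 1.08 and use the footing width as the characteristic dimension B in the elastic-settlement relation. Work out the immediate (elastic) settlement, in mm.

Immediate (elastic) settlement: S_e = q·B·(1−ν²)/E_s · I_f.
E_s = 33.2 MPa = 33200 kPa.
S_e = 261 × 4.1 × (1 − 0.22²) / 33200 × 1.08
    = 261 × 4.1 × 0.9516 / 33200 × 1.08
    = 0.03313 m = 33.13 mm

S_e ≈ 33.1 mm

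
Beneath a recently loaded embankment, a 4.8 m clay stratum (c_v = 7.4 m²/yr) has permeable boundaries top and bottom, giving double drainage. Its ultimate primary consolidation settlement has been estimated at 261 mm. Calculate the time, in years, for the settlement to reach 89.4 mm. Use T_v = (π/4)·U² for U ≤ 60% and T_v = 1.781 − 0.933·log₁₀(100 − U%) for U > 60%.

t ≈ 0.0717 years

Drainage path length: H_d = H/2 = 2.4 m (double drainage).
U = S(t)/S_ult = 89.4/261 = 0.3425.
U ≤ 60%: T_v = (π/4)·U² = (π/4)×0.34253² = 0.092148.
t = T_v·H_d²/c_v = 0.092148×2.4²/7.4 = 0.07173 years.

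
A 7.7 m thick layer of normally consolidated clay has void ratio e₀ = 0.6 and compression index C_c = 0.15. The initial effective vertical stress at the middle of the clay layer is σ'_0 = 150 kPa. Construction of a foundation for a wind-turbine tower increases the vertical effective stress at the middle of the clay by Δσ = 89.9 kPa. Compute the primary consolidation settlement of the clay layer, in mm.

S_c ≈ 147 mm

Final effective stress: σ'_f = σ'_0 + Δσ = 150 + 89.9 = 239.9 kPa.
Normally consolidated clay, so the full stress increment lies on the virgin compression line:
S_c = C_c·H/(1+e₀)·log₁₀(σ'_f/σ'_0) = 0.15×7.7/(1+0.6)×log₁₀(239.9/150)
    = 0.72187 × 0.20394 = 0.1472 m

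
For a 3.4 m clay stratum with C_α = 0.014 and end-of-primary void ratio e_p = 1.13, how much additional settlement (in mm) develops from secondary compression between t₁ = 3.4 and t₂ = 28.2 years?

S_s ≈ 20.5 mm

Secondary compression: S_s = C_α·H/(1+e_p)·log₁₀(t₂/t₁)
S_s = 0.014×3.4/(1+1.13)×log₁₀(28.2/3.4)
    = 0.02235 × 0.9188 = 0.02053 m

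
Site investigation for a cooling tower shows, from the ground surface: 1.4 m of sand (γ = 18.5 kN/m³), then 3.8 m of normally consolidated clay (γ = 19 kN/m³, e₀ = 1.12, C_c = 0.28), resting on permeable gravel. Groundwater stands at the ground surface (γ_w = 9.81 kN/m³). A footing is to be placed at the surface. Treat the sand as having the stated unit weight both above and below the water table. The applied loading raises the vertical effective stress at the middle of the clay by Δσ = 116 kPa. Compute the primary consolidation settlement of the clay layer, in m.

S_c ≈ 0.347 m

Mid-depth of clay below the ground surface: z = 1.4 + 3.8/2 = 3.3 m.
Total vertical stress at mid-clay: σ_v = 18.5×1.4 + 19×1.9 = 62 kPa.
Pore pressure: u = 9.81×(3.3 − 0) = 32.373 kPa.
Initial effective stress: σ'_0 = σ_v − u = 62 − 32.373 = 29.627 kPa.
Final effective stress: σ'_f = σ'_0 + Δσ = 29.627 + 116 = 145.63 kPa.
Normally consolidated clay, so the full stress increment lies on the virgin compression line:
S_c = C_c·H/(1+e₀)·log₁₀(σ'_f/σ'_0) = 0.28×3.8/(1+1.12)×log₁₀(145.63/29.627)
    = 0.50189 × 0.69156 = 0.3471 m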